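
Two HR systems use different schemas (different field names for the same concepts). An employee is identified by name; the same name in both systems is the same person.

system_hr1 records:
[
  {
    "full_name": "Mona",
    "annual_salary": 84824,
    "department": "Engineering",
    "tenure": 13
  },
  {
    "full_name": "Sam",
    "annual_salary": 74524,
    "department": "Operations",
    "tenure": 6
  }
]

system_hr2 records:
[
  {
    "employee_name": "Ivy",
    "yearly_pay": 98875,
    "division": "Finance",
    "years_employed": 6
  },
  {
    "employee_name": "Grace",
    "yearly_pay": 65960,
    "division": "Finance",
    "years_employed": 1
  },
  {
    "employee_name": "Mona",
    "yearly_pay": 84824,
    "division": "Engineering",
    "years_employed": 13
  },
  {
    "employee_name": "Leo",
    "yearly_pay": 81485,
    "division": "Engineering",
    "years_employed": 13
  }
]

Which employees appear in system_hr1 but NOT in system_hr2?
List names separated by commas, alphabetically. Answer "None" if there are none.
Sam

Schema mapping: "full_name" (system_hr1) = "employee_name" (system_hr2) = employee name

Names in system_hr1: ['Mona', 'Sam']
Names in system_hr2: ['Grace', 'Ivy', 'Leo', 'Mona']

In system_hr1 but not system_hr2: ['Sam']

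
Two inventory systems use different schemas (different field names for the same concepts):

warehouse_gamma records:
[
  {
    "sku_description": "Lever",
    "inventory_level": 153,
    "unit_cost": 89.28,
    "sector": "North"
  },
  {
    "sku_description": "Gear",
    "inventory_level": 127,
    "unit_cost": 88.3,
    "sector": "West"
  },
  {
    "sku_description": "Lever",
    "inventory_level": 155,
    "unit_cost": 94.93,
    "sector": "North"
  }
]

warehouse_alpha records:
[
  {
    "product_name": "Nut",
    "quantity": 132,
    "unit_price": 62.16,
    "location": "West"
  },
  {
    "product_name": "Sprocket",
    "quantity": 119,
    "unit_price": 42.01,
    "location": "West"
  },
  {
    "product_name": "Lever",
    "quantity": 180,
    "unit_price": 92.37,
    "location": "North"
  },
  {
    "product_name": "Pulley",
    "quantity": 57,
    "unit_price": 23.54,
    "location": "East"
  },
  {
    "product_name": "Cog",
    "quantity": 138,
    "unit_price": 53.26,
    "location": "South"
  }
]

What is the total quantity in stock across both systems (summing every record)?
1061

To reconcile these schemas, identify the field holding the quantity in stock in each system:
1. In warehouse_gamma it is "inventory_level"
2. In warehouse_alpha it is "quantity"

From warehouse_gamma: 153 + 127 + 155 = 435
From warehouse_alpha: 132 + 119 + 180 + 57 + 138 = 626

Total: 435 + 626 = 1061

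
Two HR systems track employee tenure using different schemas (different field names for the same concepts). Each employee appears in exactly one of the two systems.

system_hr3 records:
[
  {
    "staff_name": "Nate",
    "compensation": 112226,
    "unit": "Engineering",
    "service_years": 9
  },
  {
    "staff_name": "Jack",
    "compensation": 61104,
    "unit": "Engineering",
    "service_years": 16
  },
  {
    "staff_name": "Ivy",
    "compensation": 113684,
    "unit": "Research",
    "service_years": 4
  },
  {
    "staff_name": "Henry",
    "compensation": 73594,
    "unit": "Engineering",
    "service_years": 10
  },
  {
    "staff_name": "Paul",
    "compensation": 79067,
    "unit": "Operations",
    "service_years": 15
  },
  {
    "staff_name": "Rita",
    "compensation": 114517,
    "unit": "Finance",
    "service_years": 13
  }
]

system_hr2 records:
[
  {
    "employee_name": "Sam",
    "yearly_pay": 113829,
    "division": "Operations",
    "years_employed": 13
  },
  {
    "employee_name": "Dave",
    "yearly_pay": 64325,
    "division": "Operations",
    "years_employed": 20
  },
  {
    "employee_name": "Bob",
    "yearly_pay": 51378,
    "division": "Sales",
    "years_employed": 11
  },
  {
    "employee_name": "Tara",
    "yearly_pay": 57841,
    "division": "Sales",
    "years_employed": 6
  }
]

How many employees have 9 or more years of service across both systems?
8

Reconcile schemas: "service_years" (system_hr3) = "years_employed" (system_hr2) = years of service

From system_hr3: 5 employees with >= 9 years
From system_hr2: 3 employees with >= 9 years

Total: 5 + 3 = 8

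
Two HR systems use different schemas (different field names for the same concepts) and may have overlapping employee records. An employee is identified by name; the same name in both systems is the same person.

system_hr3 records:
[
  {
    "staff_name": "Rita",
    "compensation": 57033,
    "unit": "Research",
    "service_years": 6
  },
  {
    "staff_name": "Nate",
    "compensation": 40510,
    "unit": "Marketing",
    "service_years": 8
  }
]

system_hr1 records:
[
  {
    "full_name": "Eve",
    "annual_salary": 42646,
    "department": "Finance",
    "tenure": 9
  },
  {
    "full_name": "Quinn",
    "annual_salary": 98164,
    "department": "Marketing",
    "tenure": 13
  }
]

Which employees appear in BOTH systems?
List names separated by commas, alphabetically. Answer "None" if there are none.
None

Schema mapping: "staff_name" (system_hr3) = "full_name" (system_hr1) = employee name

Names in system_hr3: ['Nate', 'Rita']
Names in system_hr1: ['Eve', 'Quinn']

Intersection: None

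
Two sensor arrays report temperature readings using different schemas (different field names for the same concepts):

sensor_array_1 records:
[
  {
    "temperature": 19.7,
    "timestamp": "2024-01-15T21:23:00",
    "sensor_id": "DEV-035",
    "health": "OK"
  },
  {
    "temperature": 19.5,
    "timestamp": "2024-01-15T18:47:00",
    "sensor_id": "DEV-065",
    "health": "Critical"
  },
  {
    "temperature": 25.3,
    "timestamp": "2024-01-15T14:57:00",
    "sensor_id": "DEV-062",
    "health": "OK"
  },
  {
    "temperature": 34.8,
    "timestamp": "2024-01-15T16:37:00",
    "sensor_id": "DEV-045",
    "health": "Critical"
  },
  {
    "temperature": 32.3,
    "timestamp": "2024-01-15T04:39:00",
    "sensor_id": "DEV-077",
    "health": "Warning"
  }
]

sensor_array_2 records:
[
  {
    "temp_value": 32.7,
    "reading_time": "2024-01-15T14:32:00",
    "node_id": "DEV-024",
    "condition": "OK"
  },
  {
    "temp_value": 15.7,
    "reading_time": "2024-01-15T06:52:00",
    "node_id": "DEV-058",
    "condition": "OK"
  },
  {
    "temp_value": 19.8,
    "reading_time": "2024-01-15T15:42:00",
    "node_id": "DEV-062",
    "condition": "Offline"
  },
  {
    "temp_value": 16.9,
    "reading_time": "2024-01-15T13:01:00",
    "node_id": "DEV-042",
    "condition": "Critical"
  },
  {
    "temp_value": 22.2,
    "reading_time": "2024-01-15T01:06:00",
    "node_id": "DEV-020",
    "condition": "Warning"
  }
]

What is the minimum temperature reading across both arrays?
15.7

Schema mapping: "temperature" (sensor_array_1) = "temp_value" (sensor_array_2) = temperature reading

Minimum in sensor_array_1: 19.5
Minimum in sensor_array_2: 15.7

Overall minimum: min(19.5, 15.7) = 15.7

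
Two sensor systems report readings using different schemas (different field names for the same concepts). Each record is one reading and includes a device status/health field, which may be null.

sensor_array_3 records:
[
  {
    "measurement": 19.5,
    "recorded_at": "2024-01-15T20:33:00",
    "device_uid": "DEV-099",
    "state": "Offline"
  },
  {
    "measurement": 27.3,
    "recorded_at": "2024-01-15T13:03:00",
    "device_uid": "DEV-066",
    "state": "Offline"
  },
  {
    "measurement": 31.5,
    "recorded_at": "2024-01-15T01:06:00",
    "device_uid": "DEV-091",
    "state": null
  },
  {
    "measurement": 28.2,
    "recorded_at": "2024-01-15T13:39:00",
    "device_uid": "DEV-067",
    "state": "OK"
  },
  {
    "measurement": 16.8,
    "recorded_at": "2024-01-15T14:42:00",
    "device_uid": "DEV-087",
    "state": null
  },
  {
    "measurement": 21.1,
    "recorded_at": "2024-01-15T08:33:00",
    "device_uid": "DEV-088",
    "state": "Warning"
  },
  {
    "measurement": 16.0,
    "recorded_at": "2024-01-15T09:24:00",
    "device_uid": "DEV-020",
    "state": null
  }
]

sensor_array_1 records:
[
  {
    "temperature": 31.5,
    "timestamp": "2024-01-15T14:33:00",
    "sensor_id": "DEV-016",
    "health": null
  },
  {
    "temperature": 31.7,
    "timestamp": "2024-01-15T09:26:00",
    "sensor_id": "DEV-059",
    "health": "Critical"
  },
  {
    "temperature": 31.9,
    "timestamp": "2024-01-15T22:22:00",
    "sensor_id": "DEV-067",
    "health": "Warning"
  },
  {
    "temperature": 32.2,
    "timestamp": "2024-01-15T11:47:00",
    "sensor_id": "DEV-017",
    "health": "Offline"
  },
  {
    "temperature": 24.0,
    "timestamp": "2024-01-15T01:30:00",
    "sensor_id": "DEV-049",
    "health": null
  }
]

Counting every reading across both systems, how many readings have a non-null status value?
7

Schema mapping: "state" (sensor_array_3) = "health" (sensor_array_1) = status

Non-null in sensor_array_3: 4
Non-null in sensor_array_1: 3

Total non-null: 4 + 3 = 7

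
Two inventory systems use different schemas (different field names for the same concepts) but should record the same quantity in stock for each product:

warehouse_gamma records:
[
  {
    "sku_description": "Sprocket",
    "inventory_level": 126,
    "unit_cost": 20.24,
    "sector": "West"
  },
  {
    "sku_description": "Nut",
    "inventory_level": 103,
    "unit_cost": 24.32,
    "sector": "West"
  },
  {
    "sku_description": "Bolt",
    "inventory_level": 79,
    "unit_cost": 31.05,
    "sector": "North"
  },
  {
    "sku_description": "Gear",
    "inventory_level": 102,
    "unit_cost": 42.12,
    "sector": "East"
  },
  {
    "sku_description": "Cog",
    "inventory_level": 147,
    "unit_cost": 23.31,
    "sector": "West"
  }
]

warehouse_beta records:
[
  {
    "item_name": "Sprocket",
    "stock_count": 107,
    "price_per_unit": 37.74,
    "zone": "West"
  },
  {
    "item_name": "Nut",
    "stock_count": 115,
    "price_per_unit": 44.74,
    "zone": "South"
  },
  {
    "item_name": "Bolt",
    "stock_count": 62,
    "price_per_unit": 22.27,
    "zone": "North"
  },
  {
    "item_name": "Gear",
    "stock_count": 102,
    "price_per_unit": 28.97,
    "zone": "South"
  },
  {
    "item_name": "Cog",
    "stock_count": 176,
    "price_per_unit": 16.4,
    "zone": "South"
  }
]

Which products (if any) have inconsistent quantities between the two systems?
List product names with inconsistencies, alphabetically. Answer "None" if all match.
Bolt, Cog, Nut, Sprocket

Schema mappings:
- "sku_description" (warehouse_gamma) = "item_name" (warehouse_beta) = product name
- "inventory_level" (warehouse_gamma) = "stock_count" (warehouse_beta) = quantity

Comparison:
  Sprocket: 126 vs 107 - MISMATCH
  Nut: 103 vs 115 - MISMATCH
  Bolt: 79 vs 62 - MISMATCH
  Gear: 102 vs 102 - MATCH
  Cog: 147 vs 176 - MISMATCH

Products with inconsistencies: Bolt, Cog, Nut, Sprocket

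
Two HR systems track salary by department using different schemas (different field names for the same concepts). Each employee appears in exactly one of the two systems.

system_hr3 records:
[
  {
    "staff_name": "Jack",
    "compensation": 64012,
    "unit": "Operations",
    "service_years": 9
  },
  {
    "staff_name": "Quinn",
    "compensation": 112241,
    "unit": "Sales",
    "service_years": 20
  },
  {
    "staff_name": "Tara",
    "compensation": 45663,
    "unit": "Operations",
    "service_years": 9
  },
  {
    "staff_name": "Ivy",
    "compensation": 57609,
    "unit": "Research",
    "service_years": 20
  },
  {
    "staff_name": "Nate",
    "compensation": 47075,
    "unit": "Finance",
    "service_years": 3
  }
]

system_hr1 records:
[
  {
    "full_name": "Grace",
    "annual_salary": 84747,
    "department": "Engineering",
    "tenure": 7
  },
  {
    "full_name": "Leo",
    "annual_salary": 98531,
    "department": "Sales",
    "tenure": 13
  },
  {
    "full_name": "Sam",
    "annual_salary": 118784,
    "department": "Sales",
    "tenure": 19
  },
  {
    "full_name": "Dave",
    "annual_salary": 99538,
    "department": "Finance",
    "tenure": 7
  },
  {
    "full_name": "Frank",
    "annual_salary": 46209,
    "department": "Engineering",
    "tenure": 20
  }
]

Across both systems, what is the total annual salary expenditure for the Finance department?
146613

Schema mappings:
- "unit" (system_hr3) = "department" (system_hr1) = department
- "compensation" (system_hr3) = "annual_salary" (system_hr1) = salary

Finance salaries from system_hr3: 47075
Finance salaries from system_hr1: 99538

Total: 47075 + 99538 = 146613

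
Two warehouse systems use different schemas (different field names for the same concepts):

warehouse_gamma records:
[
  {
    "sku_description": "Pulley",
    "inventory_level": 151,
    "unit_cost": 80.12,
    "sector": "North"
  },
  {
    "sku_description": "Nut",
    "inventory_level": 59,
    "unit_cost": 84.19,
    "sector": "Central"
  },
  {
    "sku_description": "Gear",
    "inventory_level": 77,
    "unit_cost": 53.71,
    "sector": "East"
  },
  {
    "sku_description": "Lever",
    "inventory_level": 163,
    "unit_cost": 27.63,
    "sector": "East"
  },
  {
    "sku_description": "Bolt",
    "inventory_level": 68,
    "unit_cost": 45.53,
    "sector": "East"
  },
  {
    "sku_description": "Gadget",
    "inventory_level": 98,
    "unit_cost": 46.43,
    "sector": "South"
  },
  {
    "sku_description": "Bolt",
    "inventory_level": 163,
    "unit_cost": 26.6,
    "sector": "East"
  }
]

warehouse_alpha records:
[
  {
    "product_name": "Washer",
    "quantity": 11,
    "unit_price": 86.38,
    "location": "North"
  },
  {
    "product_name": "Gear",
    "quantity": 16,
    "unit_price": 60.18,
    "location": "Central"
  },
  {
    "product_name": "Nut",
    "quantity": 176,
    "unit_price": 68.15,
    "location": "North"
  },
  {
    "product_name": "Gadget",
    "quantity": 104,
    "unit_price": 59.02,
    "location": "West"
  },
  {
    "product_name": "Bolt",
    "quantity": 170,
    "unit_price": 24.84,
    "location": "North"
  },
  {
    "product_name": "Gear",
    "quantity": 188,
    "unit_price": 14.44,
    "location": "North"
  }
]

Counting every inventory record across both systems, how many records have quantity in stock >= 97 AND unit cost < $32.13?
4

Schema mappings:
- "inventory_level" (warehouse_gamma) = "quantity" (warehouse_alpha) = quantity
- "unit_cost" (warehouse_gamma) = "unit_price" (warehouse_alpha) = unit cost

Records meeting both conditions in warehouse_gamma: 2
Records meeting both conditions in warehouse_alpha: 2

Total: 2 + 2 = 4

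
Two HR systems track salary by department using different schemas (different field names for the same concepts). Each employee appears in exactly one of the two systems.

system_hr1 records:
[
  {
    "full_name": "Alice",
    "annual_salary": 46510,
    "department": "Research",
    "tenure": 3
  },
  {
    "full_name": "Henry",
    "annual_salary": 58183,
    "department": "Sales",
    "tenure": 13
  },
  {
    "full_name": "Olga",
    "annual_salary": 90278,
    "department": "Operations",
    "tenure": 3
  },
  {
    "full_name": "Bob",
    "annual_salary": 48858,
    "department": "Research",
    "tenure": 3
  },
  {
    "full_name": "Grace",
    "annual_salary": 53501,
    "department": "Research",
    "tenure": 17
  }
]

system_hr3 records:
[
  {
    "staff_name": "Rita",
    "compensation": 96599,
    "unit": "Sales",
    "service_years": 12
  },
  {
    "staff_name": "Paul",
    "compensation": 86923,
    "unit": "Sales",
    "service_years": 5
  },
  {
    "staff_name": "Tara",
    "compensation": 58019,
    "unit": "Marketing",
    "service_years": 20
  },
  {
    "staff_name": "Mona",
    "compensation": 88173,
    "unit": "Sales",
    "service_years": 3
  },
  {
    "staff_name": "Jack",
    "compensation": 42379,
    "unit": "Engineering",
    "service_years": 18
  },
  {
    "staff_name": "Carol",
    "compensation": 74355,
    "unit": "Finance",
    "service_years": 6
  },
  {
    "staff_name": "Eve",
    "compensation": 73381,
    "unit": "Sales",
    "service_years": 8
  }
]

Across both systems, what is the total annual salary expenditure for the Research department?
148869

Schema mappings:
- "department" (system_hr1) = "unit" (system_hr3) = department
- "annual_salary" (system_hr1) = "compensation" (system_hr3) = salary

Research salaries from system_hr1: 148869
Research salaries from system_hr3: 0

Total: 148869 + 0 = 148869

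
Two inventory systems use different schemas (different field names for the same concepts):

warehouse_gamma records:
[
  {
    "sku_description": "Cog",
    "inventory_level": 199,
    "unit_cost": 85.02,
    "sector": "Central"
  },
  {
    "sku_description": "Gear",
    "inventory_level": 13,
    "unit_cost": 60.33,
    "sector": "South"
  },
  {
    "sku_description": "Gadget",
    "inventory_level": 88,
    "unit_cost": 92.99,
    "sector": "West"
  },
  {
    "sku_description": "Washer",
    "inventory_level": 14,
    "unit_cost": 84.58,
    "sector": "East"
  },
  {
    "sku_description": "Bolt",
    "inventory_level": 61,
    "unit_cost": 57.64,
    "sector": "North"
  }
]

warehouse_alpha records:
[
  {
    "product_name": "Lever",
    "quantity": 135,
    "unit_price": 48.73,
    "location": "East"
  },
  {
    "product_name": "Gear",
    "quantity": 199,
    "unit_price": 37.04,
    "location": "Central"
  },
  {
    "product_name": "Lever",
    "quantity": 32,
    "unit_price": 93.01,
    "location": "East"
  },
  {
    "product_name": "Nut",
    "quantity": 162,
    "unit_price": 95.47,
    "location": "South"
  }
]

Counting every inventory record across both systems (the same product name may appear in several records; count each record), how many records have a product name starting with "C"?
1

Schema mapping: "sku_description" (warehouse_gamma) = "product_name" (warehouse_alpha) = product name

Records with product name starting with "C" in warehouse_gamma: 1
Records with product name starting with "C" in warehouse_alpha: 0

Total: 1 + 0 = 1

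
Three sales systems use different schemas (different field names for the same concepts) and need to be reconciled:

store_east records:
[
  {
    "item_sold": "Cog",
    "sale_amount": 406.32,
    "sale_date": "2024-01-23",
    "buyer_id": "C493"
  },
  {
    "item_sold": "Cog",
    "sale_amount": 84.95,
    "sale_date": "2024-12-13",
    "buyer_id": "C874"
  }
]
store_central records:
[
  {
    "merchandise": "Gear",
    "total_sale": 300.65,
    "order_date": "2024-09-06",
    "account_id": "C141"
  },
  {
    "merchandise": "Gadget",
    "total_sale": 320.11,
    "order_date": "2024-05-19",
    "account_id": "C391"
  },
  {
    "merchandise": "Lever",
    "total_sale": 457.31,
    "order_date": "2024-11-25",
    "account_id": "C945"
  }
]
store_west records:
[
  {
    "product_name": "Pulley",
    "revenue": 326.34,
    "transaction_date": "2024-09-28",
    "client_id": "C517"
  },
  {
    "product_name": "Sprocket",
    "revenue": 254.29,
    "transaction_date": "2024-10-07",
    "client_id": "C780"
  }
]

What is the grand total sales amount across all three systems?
2149.97

Schema reconciliation - all amount fields map to sale amount:

store_east (sale_amount): 491.27
store_central (total_sale): 1078.07
store_west (revenue): 580.63

Grand total: 2149.97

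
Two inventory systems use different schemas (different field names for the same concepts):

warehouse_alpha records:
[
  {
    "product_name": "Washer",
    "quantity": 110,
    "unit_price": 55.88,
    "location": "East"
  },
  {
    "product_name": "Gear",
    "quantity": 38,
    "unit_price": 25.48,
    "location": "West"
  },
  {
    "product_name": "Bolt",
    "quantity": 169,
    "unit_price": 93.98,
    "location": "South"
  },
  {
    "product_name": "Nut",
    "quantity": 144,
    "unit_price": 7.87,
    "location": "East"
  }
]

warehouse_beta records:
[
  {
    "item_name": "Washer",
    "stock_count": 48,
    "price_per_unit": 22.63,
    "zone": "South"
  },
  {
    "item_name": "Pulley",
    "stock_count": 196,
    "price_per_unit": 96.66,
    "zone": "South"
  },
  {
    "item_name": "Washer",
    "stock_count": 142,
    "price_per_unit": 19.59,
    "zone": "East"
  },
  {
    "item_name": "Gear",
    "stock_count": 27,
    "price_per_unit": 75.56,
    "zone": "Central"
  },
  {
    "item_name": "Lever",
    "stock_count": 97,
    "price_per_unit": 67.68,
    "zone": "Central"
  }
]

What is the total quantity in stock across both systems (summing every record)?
971

To reconcile these schemas, identify the field holding the quantity in stock in each system:
1. In warehouse_alpha it is "quantity"
2. In warehouse_beta it is "stock_count"

From warehouse_alpha: 110 + 38 + 169 + 144 = 461
From warehouse_beta: 48 + 196 + 142 + 27 + 97 = 510

Total: 461 + 510 = 971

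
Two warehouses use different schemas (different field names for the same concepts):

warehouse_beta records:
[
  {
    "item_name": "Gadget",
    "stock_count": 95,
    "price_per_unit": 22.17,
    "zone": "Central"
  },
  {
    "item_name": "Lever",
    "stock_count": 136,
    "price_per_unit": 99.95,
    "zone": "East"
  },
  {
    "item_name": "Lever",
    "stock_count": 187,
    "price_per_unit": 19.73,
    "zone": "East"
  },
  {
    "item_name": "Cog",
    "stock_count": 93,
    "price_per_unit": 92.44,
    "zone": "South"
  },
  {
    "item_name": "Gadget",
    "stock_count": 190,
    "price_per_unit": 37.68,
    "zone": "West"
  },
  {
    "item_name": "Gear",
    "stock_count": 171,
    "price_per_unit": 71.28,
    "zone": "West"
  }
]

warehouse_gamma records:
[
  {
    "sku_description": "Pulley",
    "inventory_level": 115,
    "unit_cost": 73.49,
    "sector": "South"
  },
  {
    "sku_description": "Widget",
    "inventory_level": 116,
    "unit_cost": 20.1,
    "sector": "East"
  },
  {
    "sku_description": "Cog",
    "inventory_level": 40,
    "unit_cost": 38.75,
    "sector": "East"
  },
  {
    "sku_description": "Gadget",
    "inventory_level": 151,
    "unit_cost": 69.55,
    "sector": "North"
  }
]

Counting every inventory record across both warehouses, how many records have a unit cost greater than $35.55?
7

Schema mapping: "price_per_unit" (warehouse_beta) = "unit_cost" (warehouse_gamma) = unit cost

Records > $35.55 in warehouse_beta: 4
Records > $35.55 in warehouse_gamma: 3

Total count: 4 + 3 = 7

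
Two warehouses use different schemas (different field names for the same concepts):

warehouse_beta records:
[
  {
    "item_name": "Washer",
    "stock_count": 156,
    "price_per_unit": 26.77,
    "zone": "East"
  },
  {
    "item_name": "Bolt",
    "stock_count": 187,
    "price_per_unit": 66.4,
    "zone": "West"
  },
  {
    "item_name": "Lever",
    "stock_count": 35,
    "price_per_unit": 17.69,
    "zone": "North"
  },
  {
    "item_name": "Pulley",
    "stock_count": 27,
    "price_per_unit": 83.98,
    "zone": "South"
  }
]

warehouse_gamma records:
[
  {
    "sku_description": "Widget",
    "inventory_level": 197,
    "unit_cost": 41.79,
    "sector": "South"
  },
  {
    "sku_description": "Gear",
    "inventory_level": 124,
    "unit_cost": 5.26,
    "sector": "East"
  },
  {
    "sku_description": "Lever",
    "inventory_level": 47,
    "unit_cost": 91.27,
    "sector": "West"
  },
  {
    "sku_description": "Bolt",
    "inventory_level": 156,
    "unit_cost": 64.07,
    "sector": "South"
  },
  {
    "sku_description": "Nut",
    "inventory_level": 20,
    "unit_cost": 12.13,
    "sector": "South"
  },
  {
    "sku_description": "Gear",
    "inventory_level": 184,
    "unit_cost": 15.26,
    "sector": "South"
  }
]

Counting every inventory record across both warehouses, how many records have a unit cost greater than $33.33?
5

Schema mapping: "price_per_unit" (warehouse_beta) = "unit_cost" (warehouse_gamma) = unit cost

Records > $33.33 in warehouse_beta: 2
Records > $33.33 in warehouse_gamma: 3

Total count: 2 + 3 = 5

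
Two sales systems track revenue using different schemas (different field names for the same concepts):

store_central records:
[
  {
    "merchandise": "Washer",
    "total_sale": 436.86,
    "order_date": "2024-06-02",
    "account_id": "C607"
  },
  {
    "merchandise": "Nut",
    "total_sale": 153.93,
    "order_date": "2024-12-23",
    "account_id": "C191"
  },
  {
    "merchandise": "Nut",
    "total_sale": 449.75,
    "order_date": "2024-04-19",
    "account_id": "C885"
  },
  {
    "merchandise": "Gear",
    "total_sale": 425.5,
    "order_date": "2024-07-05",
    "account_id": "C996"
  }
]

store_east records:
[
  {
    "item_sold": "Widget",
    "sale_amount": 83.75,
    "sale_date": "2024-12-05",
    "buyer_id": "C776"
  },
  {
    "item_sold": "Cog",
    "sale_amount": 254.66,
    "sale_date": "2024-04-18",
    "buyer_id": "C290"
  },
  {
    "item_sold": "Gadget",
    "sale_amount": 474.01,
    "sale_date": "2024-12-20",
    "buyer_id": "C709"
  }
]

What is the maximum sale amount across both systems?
474.01

Reconcile: "total_sale" (store_central) = "sale_amount" (store_east) = sale amount

Maximum in store_central: 449.75
Maximum in store_east: 474.01

Overall maximum: max(449.75, 474.01) = 474.01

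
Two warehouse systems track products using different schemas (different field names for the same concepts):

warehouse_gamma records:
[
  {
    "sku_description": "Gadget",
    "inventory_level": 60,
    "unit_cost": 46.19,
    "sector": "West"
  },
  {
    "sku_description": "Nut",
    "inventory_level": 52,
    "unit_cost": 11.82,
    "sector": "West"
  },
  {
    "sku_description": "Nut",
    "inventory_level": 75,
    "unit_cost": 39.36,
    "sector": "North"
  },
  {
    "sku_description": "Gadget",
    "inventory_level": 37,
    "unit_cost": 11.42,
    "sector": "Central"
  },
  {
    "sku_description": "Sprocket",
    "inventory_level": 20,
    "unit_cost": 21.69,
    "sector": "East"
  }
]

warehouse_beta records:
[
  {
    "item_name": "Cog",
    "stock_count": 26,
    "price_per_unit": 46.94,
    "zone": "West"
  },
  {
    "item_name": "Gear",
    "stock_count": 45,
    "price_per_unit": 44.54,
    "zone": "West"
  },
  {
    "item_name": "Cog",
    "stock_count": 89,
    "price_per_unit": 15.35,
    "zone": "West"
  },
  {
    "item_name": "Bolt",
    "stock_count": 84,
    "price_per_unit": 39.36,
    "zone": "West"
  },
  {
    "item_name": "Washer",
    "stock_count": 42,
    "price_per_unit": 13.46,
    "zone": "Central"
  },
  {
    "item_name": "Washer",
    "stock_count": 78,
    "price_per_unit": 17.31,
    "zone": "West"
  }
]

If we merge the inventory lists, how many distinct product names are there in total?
7

Schema mapping: "sku_description" (warehouse_gamma) = "item_name" (warehouse_beta) = product name

Products in warehouse_gamma: ['Gadget', 'Nut', 'Sprocket']
Products in warehouse_beta: ['Bolt', 'Cog', 'Gear', 'Washer']

Union (unique products): ['Bolt', 'Cog', 'Gadget', 'Gear', 'Nut', 'Sprocket', 'Washer']
Count: 7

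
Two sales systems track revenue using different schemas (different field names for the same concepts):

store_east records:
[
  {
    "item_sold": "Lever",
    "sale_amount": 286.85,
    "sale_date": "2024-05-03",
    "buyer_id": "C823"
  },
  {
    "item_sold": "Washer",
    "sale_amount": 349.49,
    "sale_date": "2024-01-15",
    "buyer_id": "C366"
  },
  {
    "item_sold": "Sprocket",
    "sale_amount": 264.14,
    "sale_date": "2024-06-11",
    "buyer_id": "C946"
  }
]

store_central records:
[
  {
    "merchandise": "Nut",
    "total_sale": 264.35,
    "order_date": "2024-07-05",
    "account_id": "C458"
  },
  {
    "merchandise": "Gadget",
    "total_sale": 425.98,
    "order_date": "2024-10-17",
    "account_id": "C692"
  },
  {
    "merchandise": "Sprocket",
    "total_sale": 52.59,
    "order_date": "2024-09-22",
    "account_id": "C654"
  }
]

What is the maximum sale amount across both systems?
425.98

Reconcile: "sale_amount" (store_east) = "total_sale" (store_central) = sale amount

Maximum in store_east: 349.49
Maximum in store_central: 425.98

Overall maximum: max(349.49, 425.98) = 425.98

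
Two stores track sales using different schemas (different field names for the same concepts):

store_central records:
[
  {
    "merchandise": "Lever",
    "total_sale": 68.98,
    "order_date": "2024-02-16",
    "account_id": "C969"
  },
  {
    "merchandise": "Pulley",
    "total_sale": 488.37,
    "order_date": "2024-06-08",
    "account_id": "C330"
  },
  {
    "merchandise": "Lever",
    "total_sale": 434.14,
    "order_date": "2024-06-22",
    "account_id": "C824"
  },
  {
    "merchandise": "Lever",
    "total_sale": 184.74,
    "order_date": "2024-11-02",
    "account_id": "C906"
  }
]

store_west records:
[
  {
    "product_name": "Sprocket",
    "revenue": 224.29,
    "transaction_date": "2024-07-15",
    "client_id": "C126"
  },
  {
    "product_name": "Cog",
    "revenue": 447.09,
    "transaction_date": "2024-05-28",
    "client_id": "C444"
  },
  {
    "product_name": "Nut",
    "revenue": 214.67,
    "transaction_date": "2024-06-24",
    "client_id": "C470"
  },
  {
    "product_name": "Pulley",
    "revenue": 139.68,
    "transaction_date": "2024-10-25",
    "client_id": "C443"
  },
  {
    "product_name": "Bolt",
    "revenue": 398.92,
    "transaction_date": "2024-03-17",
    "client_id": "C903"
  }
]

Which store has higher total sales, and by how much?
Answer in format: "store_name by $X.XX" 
store_west by $248.42

Schema mapping: "total_sale" (store_central) = "revenue" (store_west) = sale amount

Total for store_central: 1176.23
Total for store_west: 1424.65

Difference: |1176.23 - 1424.65| = 248.42
store_west has higher sales by $248.42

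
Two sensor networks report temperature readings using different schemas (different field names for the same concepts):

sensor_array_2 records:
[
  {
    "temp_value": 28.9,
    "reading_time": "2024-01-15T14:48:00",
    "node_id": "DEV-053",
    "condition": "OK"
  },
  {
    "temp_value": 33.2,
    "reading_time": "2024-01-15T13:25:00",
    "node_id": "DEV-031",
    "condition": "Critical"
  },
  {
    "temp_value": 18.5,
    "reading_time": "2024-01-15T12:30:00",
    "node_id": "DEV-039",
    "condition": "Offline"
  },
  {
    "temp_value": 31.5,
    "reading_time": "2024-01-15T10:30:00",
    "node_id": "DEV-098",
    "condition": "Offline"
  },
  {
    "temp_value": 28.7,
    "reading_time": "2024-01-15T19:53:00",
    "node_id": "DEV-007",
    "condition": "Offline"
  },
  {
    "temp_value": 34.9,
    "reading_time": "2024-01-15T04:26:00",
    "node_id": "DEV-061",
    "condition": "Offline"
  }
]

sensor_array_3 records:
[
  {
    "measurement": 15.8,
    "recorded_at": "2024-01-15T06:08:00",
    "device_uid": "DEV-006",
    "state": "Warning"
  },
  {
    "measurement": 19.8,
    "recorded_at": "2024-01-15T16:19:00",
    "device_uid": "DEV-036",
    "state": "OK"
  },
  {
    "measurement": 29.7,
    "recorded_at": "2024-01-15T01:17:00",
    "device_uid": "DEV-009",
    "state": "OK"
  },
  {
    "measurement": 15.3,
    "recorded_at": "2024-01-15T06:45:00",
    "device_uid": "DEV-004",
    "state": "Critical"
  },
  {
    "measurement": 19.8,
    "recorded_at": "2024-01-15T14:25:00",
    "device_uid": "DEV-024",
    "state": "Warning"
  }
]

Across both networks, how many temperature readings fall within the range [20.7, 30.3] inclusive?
3

Schema mapping: "temp_value" (sensor_array_2) = "measurement" (sensor_array_3) = temperature

Readings in [20.7, 30.3] from sensor_array_2: 2
Readings in [20.7, 30.3] from sensor_array_3: 1

Total count: 2 + 1 = 3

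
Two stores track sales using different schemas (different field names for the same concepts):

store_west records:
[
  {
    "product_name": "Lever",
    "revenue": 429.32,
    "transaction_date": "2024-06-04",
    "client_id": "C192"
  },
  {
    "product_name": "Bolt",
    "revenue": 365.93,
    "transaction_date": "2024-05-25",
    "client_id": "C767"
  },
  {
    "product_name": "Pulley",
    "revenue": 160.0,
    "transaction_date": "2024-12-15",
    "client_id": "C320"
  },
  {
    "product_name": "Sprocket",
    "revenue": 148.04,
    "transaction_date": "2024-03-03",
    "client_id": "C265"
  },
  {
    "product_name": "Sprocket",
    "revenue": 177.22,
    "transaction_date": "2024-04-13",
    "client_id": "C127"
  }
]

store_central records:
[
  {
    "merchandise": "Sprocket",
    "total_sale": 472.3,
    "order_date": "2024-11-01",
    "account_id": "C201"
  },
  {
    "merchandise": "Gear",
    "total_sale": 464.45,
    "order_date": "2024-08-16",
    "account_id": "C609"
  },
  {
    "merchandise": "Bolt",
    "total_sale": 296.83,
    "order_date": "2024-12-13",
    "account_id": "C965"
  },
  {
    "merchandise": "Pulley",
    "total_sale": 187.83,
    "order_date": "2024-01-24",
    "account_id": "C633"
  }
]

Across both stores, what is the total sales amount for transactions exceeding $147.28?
2701.92

Schema mapping: "revenue" (store_west) = "total_sale" (store_central) = sale amount

Sum of sales > $147.28 in store_west: 1280.51
Sum of sales > $147.28 in store_central: 1421.41

Total: 1280.51 + 1421.41 = 2701.92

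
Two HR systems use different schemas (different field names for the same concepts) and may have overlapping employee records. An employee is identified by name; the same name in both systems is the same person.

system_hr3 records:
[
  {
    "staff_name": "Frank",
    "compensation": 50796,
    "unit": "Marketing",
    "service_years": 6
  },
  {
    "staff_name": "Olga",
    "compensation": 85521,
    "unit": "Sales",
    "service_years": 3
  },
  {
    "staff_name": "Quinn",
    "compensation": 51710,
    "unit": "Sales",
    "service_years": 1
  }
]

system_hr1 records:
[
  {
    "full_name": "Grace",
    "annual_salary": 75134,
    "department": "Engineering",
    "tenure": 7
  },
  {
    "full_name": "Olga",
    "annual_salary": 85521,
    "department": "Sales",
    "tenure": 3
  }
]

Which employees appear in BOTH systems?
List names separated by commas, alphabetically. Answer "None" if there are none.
Olga

Schema mapping: "staff_name" (system_hr3) = "full_name" (system_hr1) = employee name

Names in system_hr3: ['Frank', 'Olga', 'Quinn']
Names in system_hr1: ['Grace', 'Olga']

Intersection: ['Olga']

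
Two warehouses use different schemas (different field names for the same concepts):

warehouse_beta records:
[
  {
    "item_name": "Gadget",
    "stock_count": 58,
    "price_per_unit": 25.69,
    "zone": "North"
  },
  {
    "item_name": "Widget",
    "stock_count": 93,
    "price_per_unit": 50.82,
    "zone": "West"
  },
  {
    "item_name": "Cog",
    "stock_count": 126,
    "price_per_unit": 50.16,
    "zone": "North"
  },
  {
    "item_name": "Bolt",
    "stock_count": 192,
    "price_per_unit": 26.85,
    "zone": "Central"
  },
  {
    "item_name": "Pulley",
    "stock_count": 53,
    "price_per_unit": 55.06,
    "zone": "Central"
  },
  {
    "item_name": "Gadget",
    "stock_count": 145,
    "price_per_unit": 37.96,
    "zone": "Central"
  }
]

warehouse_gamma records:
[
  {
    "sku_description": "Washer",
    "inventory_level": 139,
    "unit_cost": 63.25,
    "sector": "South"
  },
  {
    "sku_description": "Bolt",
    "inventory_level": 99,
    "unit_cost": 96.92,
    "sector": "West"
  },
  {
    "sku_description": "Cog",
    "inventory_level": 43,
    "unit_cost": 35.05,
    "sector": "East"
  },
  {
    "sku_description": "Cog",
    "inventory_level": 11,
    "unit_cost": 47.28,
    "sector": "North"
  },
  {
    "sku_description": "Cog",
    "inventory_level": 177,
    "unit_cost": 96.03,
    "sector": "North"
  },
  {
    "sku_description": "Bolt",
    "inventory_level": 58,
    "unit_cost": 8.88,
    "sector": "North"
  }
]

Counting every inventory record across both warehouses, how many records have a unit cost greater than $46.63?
7

Schema mapping: "price_per_unit" (warehouse_beta) = "unit_cost" (warehouse_gamma) = unit cost

Records > $46.63 in warehouse_beta: 3
Records > $46.63 in warehouse_gamma: 4

Total count: 3 + 4 = 7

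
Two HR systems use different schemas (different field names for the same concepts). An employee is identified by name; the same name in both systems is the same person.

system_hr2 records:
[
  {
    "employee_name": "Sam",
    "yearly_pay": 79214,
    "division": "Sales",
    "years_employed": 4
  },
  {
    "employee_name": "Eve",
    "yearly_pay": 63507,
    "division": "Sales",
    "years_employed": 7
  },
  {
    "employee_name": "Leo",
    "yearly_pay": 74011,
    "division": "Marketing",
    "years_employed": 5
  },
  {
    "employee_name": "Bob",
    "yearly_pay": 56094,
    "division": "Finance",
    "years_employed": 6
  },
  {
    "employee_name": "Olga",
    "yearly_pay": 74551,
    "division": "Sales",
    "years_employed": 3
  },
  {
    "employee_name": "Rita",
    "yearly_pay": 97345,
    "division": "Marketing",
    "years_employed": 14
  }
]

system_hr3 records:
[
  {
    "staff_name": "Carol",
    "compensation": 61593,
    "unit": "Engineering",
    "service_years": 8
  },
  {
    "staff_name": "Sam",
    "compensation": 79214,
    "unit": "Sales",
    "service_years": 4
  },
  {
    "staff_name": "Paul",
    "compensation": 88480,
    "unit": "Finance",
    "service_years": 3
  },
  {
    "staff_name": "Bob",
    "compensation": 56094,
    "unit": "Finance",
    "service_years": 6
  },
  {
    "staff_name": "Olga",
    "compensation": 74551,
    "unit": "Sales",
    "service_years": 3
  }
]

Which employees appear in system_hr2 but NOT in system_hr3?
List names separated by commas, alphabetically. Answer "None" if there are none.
Eve, Leo, Rita

Schema mapping: "employee_name" (system_hr2) = "staff_name" (system_hr3) = employee name

Names in system_hr2: ['Bob', 'Eve', 'Leo', 'Olga', 'Rita', 'Sam']
Names in system_hr3: ['Bob', 'Carol', 'Olga', 'Paul', 'Sam']

In system_hr2 but not system_hr3: ['Eve', 'Leo', 'Rita']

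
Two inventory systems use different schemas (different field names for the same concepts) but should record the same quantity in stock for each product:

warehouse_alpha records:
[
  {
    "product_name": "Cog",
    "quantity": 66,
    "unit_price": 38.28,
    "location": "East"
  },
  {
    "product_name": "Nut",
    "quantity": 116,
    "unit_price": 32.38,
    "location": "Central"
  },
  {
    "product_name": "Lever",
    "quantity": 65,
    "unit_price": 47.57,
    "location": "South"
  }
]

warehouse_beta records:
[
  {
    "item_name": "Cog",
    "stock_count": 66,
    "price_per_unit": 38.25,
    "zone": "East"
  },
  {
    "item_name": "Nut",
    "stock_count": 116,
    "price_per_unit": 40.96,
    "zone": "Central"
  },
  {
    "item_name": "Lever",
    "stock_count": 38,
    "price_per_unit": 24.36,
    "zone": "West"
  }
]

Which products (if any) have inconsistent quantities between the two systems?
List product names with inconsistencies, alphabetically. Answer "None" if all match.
Lever

Schema mappings:
- "product_name" (warehouse_alpha) = "item_name" (warehouse_beta) = product name
- "quantity" (warehouse_alpha) = "stock_count" (warehouse_beta) = quantity

Comparison:
  Cog: 66 vs 66 - MATCH
  Nut: 116 vs 116 - MATCH
  Lever: 65 vs 38 - MISMATCH

Products with inconsistencies: Lever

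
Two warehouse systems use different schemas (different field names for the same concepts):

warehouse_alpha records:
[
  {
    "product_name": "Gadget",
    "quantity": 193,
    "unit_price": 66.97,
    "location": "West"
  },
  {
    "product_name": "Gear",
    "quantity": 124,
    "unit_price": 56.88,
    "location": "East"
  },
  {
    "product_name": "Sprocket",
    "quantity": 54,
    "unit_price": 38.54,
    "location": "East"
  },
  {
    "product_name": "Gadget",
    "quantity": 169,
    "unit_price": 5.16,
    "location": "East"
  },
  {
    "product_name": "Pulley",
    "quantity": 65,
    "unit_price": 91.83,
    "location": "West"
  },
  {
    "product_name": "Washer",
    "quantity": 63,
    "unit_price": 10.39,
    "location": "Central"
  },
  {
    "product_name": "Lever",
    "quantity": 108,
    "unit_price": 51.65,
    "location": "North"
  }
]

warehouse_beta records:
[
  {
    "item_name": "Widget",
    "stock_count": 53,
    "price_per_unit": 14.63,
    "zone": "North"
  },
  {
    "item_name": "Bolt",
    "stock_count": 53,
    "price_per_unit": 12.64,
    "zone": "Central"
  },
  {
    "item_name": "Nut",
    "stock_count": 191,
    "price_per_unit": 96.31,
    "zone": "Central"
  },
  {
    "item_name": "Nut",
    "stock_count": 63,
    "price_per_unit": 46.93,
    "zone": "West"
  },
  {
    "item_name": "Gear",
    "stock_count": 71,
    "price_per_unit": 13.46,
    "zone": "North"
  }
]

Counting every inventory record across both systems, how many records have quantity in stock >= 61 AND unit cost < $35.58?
3

Schema mappings:
- "quantity" (warehouse_alpha) = "stock_count" (warehouse_beta) = quantity
- "unit_price" (warehouse_alpha) = "price_per_unit" (warehouse_beta) = unit cost

Records meeting both conditions in warehouse_alpha: 2
Records meeting both conditions in warehouse_beta: 1

Total: 2 + 1 = 3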